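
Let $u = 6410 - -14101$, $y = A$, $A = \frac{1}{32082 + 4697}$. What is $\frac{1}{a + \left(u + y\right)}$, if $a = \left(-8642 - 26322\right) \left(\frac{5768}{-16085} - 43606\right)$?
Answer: $\frac{591590215}{901981765664549718} \approx 6.5588 \cdot 10^{-10}$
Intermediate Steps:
$A = \frac{1}{36779} \approx 2.7189 \cdot 10^{-5}$
$y = \frac{1}{36779} \approx 2.7189 \cdot 10^{-5}$
$u = 20511$ ($u = 6410 + 14101 = 20511$)
$a = \frac{24524039031992}{16085}$ ($a = - 34964 \left(5768 \left(- \frac{1}{16085}\right) - 43606\right) = - 34964 \left(- \frac{5768}{16085} - 43606\right) = \left(-34964\right) \left(- \frac{701408278}{16085}\right) = \frac{24524039031992}{16085} \approx 1.5247 \cdot 10^{9}$)
$\frac{1}{a + \left(u + y\right)} = \frac{1}{\frac{24524039031992}{16085} + \left(20511 + \frac{1}{36779}\right)} = \frac{1}{\frac{24524039031992}{16085} + \frac{754374070}{36779}} = \frac{1}{\frac{901981765664549718}{591590215}} = \frac{591590215}{901981765664549718}$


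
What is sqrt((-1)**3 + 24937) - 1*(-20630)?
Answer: 20630 + 2*sqrt(6234) ≈ 20788.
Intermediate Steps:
sqrt((-1)**3 + 24937) - 1*(-20630) = sqrt(-1 + 24937) + 20630 = sqrt(24936) + 20630 = 2*sqrt(6234) + 20630 = 20630 + 2*sqrt(6234)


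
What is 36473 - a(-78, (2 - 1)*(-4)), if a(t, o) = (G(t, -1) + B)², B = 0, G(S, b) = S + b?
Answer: 30232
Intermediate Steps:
a(t, o) = (-1 + t)² (a(t, o) = ((t - 1) + 0)² = ((-1 + t) + 0)² = (-1 + t)²)
36473 - a(-78, (2 - 1)*(-4)) = 36473 - (-1 - 78)² = 36473 - 1*(-79)² = 36473 - 1*6241 = 36473 - 6241 = 30232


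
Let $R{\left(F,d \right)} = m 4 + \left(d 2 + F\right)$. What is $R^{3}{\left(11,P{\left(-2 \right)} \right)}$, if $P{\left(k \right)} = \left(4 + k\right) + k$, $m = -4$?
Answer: $-125$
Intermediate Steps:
$P{\left(k \right)} = 4 + 2 k$
$R{\left(F,d \right)} = -16 + F + 2 d$ ($R{\left(F,d \right)} = \left(-4\right) 4 + \left(d 2 + F\right) = -16 + \left(2 d + F\right) = -16 + \left(F + 2 d\right) = -16 + F + 2 d$)
$R^{3}{\left(11,P{\left(-2 \right)} \right)} = \left(-16 + 11 + 2 \left(4 + 2 \left(-2\right)\right)\right)^{3} = \left(-16 + 11 + 2 \left(4 - 4\right)\right)^{3} = \left(-16 + 11 + 2 \cdot 0\right)^{3} = \left(-16 + 11 + 0\right)^{3} = \left(-5\right)^{3} = -125$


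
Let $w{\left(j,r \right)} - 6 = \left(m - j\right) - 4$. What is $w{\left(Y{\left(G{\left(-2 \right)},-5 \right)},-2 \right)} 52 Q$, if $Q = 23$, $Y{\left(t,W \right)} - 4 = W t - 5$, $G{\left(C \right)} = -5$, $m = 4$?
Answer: $-21528$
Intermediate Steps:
$Y{\left(t,W \right)} = -1 + W t$ ($Y{\left(t,W \right)} = 4 + \left(W t - 5\right) = 4 + \left(-5 + W t\right) = -1 + W t$)
$w{\left(j,r \right)} = 6 - j$
$w{\left(Y{\left(G{\left(-2 \right)},-5 \right)},-2 \right)} 52 Q = \left(6 - \left(-1 - -25\right)\right) 52 \cdot 23 = \left(6 - \left(-1 + 25\right)\right) 52 \cdot 23 = \left(6 - 24\right) 52 \cdot 23 = \left(-18\right) 52 \cdot 23 = \left(-936\right) 23 = -21528$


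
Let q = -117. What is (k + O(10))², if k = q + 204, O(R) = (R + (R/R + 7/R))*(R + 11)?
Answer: 11068929/100 ≈ 1.1069e+5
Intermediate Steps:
O(R) = (11 + R)*(1 + R + 7/R) (O(R) = (R + (1 + 7/R))*(11 + R) = (1 + R + 7/R)*(11 + R) = (11 + R)*(1 + R + 7/R))
k = 87 (k = -117 + 204 = 87)
(k + O(10))² = (87 + (18 + 10² + 12*10 + 77/10))² = (87 + (18 + 100 + 120 + 77*(⅒)))² = (87 + (18 + 100 + 120 + 77/10))² = (87 + 2457/10)² = (3327/10)² = 11068929/100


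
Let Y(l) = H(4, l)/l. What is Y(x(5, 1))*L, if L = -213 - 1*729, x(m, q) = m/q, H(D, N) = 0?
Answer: 0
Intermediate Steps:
Y(l) = 0 (Y(l) = 0/l = 0)
L = -942 (L = -213 - 729 = -942)
Y(x(5, 1))*L = 0*(-942) = 0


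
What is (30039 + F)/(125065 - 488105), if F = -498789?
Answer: 46875/36304 ≈ 1.2912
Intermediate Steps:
(30039 + F)/(125065 - 488105) = (30039 - 498789)/(125065 - 488105) = -468750/(-363040) = -468750*(-1/363040) = 46875/36304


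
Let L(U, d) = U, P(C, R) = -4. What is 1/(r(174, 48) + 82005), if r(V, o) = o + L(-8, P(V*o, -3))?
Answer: 1/82045 ≈ 1.2188e-5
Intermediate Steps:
r(V, o) = -8 + o (r(V, o) = o - 8 = -8 + o)
1/(r(174, 48) + 82005) = 1/((-8 + 48) + 82005) = 1/(40 + 82005) = 1/82045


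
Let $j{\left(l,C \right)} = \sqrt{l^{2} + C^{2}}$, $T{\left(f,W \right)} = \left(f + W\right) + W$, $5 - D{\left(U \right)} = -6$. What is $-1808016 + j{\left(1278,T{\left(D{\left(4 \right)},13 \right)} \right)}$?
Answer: $-1808016 + \sqrt{1634653} \approx -1.8067 \cdot 10^{6}$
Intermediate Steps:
$D{\left(U \right)} = 11$ ($D{\left(U \right)} = 5 - -6 = 5 + 6 = 11$)
$T{\left(f,W \right)} = f + 2 W$ ($T{\left(f,W \right)} = \left(W + f\right) + W = f + 2 W$)
$j{\left(l,C \right)} = \sqrt{C^{2} + l^{2}}$
$-1808016 + j{\left(1278,T{\left(D{\left(4 \right)},13 \right)} \right)} = -1808016 + \sqrt{\left(11 + 2 \cdot 13\right)^{2} + 1278^{2}} = -1808016 + \sqrt{\left(11 + 26\right)^{2} + 1633284} = -1808016 + \sqrt{37^{2} + 1633284} = -1808016 + \sqrt{1369 + 1633284} = -1808016 + \sqrt{1634653}$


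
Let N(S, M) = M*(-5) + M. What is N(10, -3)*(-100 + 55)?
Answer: -540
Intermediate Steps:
N(S, M) = -4*M (N(S, M) = -5*M + M = -4*M)
N(10, -3)*(-100 + 55) = (-4*(-3))*(-100 + 55) = 12*(-45) = -540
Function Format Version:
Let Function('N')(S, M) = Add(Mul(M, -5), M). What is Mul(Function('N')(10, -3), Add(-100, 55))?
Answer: -540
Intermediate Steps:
Function('N')(S, M) = Mul(-4, M) (Function('N')(S, M) = Add(Mul(-5, M), M) = Mul(-4, M))
Mul(Function('N')(10, -3), Add(-100, 55)) = Mul(Mul(-4, -3), Add(-100, 55)) = Mul(12, -45) = -540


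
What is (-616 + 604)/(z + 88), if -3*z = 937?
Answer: 36/673 ≈ 0.053492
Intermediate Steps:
z = -937/3 (z = -1/3*937 = -937/3 ≈ -312.33)
(-616 + 604)/(z + 88) = (-616 + 604)/(-937/3 + 88) = -12/(-673/3) = -12*(-3/673) = 36/673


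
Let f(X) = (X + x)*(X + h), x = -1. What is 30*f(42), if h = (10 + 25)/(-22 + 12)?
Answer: 47355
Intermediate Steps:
h = -7/2 (h = 35/(-10) = 35*(-1/10) = -7/2 ≈ -3.5000)
f(X) = (-1 + X)*(-7/2 + X) (f(X) = (X - 1)*(X - 7/2) = (-1 + X)*(-7/2 + X))
30*f(42) = 30*(7/2 + 42**2 - 9/2*42) = 30*(7/2 + 1764 - 189) = 30*(3157/2) = 47355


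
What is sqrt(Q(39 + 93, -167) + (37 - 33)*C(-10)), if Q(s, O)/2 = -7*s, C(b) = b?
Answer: 4*I*sqrt(118) ≈ 43.451*I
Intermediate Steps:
Q(s, O) = -14*s (Q(s, O) = 2*(-7*s) = -14*s)
sqrt(Q(39 + 93, -167) + (37 - 33)*C(-10)) = sqrt(-14*(39 + 93) + (37 - 33)*(-10)) = sqrt(-14*132 + 4*(-10)) = sqrt(-1848 - 40) = sqrt(-1888) = 4*I*sqrt(118)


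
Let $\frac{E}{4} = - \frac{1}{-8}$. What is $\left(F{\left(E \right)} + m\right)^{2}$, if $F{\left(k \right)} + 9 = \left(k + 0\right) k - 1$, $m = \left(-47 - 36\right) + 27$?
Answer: $\frac{69169}{16} \approx 4323.1$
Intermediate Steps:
$m = -56$ ($m = -83 + 27 = -56$)
$E = \frac{1}{2}$ ($E = 4 \left(- \frac{1}{-8}\right) = 4 \left(\left(-1\right) \left(- \frac{1}{8}\right)\right) = 4 \cdot \frac{1}{8} = \frac{1}{2} \approx 0.5$)
$F{\left(k \right)} = -10 + k^{2}$ ($F{\left(k \right)} = -9 + \left(\left(k + 0\right) k - 1\right) = -9 + \left(k k - 1\right) = -9 + \left(k^{2} - 1\right) = -9 + \left(-1 + k^{2}\right) = -10 + k^{2}$)
$\left(F{\left(E \right)} + m\right)^{2} = \left(\left(-10 + \left(\frac{1}{2}\right)^{2}\right) - 56\right)^{2} = \left(\left(-10 + \frac{1}{4}\right) - 56\right)^{2} = \left(- \frac{39}{4} - 56\right)^{2} = \left(- \frac{263}{4}\right)^{2} = \frac{69169}{16}$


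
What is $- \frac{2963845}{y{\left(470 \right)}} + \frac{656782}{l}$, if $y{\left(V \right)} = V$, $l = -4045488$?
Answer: $- \frac{599525403445}{95068968} \approx -6306.2$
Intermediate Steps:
$- \frac{2963845}{y{\left(470 \right)}} + \frac{656782}{l} = - \frac{2963845}{470} + \frac{656782}{-4045488} = \left(-2963845\right) \frac{1}{470} + 656782 \left(- \frac{1}{4045488}\right) = - \frac{592769}{94} - \frac{328391}{2022744} = - \frac{599525403445}{95068968}$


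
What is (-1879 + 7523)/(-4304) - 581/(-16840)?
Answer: -5784021/4529960 ≈ -1.2768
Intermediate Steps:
(-1879 + 7523)/(-4304) - 581/(-16840) = 5644*(-1/4304) - 581*(-1/16840) = -1411/1076 + 581/16840 = -5784021/4529960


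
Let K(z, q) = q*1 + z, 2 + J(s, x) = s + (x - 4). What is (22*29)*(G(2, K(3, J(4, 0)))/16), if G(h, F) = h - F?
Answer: 319/8 ≈ 39.875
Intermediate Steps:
J(s, x) = -6 + s + x (J(s, x) = -2 + (s + (x - 4)) = -2 + (s + (-4 + x)) = -2 + (-4 + s + x) = -6 + s + x)
K(z, q) = q + z
(22*29)*(G(2, K(3, J(4, 0)))/16) = (22*29)*((2 - ((-6 + 4 + 0) + 3))/16) = 638*((2 - (-2 + 3))*(1/16)) = 638*((2 - 1*1)*(1/16)) = 638*((2 - 1)*(1/16)) = 638*(1*(1/16)) = 638*(1/16) = 319/8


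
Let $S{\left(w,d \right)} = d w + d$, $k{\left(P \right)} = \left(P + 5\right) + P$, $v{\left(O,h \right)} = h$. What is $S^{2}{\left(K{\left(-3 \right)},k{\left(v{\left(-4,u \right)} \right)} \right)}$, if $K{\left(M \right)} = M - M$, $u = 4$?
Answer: $169$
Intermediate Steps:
$k{\left(P \right)} = 5 + 2 P$ ($k{\left(P \right)} = \left(5 + P\right) + P = 5 + 2 P$)
$K{\left(M \right)} = 0$
$S{\left(w,d \right)} = d + d w$
$S^{2}{\left(K{\left(-3 \right)},k{\left(v{\left(-4,u \right)} \right)} \right)} = \left(\left(5 + 2 \cdot 4\right) \left(1 + 0\right)\right)^{2} = \left(\left(5 + 8\right) 1\right)^{2} = \left(13 \cdot 1\right)^{2} = 13^{2} = 169$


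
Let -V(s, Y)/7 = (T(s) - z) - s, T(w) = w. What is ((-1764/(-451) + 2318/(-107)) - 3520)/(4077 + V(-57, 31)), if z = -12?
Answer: -170721310/192690201 ≈ -0.88599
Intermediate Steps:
V(s, Y) = -84 (V(s, Y) = -7*((s - 1*(-12)) - s) = -7*((s + 12) - s) = -7*((12 + s) - s) = -7*12 = -84)
((-1764/(-451) + 2318/(-107)) - 3520)/(4077 + V(-57, 31)) = ((-1764/(-451) + 2318/(-107)) - 3520)/(4077 - 84) = ((-1764*(-1/451) + 2318*(-1/107)) - 3520)/3993 = ((1764/451 - 2318/107) - 3520)*(1/3993) = (-856670/48257 - 3520)*(1/3993) = -170721310/48257*1/3993 = -170721310/192690201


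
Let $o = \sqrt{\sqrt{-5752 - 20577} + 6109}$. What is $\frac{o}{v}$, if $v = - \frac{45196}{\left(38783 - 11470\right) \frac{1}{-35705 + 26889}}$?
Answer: $\frac{27313 \sqrt{6109 + i \sqrt{26329}}}{398447936} \approx 0.0053582 + 7.1148 \cdot 10^{-5} i$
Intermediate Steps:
$v = \frac{398447936}{27313}$ ($v = - \frac{45196}{27313 \frac{1}{-8816}} = - \frac{45196}{27313 \left(- \frac{1}{8816}\right)} = - \frac{45196}{- \frac{27313}{8816}} = \left(-45196\right) \left(- \frac{8816}{27313}\right) = \frac{398447936}{27313} \approx 14588.0$)
$o = \sqrt{6109 + i \sqrt{26329}}$ ($o = \sqrt{\sqrt{-26329} + 6109} = \sqrt{i \sqrt{26329} + 6109} = \sqrt{6109 + i \sqrt{26329}} \approx 78.167 + 1.038 i$)
$\frac{o}{v} = \frac{\sqrt{6109 + i \sqrt{26329}}}{\frac{398447936}{27313}} = \sqrt{6109 + i \sqrt{26329}} \cdot \frac{27313}{398447936} = \frac{27313 \sqrt{6109 + i \sqrt{26329}}}{398447936}$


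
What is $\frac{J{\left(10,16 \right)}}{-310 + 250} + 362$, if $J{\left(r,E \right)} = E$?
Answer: $\frac{5426}{15} \approx 361.73$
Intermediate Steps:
$\frac{J{\left(10,16 \right)}}{-310 + 250} + 362 = \frac{1}{-310 + 250} \cdot 16 + 362 = \frac{1}{-60} \cdot 16 + 362 = \left(- \frac{1}{60}\right) 16 + 362 = - \frac{4}{15} + 362 = \frac{5426}{15}$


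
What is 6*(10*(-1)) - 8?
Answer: -68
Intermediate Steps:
6*(10*(-1)) - 8 = 6*(-10) - 8 = -60 - 8 = -68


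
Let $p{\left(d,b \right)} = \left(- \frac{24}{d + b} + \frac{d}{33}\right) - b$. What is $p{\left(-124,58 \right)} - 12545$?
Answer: $- \frac{416011}{33} \approx -12606.0$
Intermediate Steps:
$p{\left(d,b \right)} = - b - \frac{24}{b + d} + \frac{d}{33}$ ($p{\left(d,b \right)} = \left(- \frac{24}{b + d} + d \frac{1}{33}\right) - b = \left(- \frac{24}{b + d} + \frac{d}{33}\right) - b = - b - \frac{24}{b + d} + \frac{d}{33}$)
$p{\left(-124,58 \right)} - 12545 = \frac{-24 - 58^{2} + \frac{\left(-124\right)^{2}}{33} - \frac{1856}{33} \left(-124\right)}{58 - 124} - 12545 = \frac{-24 - 3364 + \frac{1}{33} \cdot 15376 + \frac{230144}{33}}{-66} - 12545 = - \frac{-24 - 3364 + \frac{15376}{33} + \frac{230144}{33}}{66} - 12545 = \left(- \frac{1}{66}\right) 4052 - 12545 = - \frac{2026}{33} - 12545 = - \frac{416011}{33}$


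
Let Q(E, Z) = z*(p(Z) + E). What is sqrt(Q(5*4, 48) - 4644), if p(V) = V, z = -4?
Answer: 2*I*sqrt(1229) ≈ 70.114*I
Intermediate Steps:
Q(E, Z) = -4*E - 4*Z (Q(E, Z) = -4*(Z + E) = -4*(E + Z) = -4*E - 4*Z)
sqrt(Q(5*4, 48) - 4644) = sqrt((-20*4 - 4*48) - 4644) = sqrt((-4*20 - 192) - 4644) = sqrt((-80 - 192) - 4644) = sqrt(-272 - 4644) = sqrt(-4916) = 2*I*sqrt(1229)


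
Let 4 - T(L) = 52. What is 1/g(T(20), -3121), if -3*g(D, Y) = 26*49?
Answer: -3/1274 ≈ -0.0023548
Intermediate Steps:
T(L) = -48 (T(L) = 4 - 1*52 = 4 - 52 = -48)
g(D, Y) = -1274/3 (g(D, Y) = -26*49/3 = -⅓*1274 = -1274/3)
1/g(T(20), -3121) = 1/(-1274/3) = -3/1274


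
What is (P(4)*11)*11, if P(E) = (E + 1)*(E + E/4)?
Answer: 3025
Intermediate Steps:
P(E) = 5*E*(1 + E)/4 (P(E) = (1 + E)*(E + E*(¼)) = (1 + E)*(E + E/4) = (1 + E)*(5*E/4) = 5*E*(1 + E)/4)
(P(4)*11)*11 = (((5/4)*4*(1 + 4))*11)*11 = (((5/4)*4*5)*11)*11 = (25*11)*11 = 275*11 = 3025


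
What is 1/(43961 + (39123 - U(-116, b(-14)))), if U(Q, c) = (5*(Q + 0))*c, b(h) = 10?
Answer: 1/88884 ≈ 1.1251e-5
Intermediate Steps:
U(Q, c) = 5*Q*c (U(Q, c) = (5*Q)*c = 5*Q*c)
1/(43961 + (39123 - U(-116, b(-14)))) = 1/(43961 + (39123 - 5*(-116)*10)) = 1/(43961 + (39123 - 1*(-5800))) = 1/(43961 + (39123 + 5800)) = 1/(43961 + 44923) = 1/88884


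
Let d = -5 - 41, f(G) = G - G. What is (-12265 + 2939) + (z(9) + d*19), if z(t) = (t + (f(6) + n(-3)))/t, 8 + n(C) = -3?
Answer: -91802/9 ≈ -10200.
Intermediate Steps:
n(C) = -11 (n(C) = -8 - 3 = -11)
f(G) = 0
d = -46
z(t) = (-11 + t)/t (z(t) = (t + (0 - 11))/t = (t - 11)/t = (-11 + t)/t)
(-12265 + 2939) + (z(9) + d*19) = (-12265 + 2939) + ((-11 + 9)/9 - 46*19) = -9326 + ((⅑)*(-2) - 874) = -9326 + (-2/9 - 874) = -9326 - 7868/9 = -91802/9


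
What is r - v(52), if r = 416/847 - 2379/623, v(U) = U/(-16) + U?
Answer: -15703025/301532 ≈ -52.077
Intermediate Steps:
v(U) = 15*U/16 (v(U) = U*(-1/16) + U = -U/16 + U = 15*U/16)
r = -250835/75383 (r = 416*(1/847) - 2379*1/623 = 416/847 - 2379/623 = -250835/75383 ≈ -3.3275)
r - v(52) = -250835/75383 - 15*52/16 = -250835/75383 - 1*195/4 = -250835/75383 - 195/4 = -15703025/301532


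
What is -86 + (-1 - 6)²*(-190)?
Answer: -9396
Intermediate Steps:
-86 + (-1 - 6)²*(-190) = -86 + (-7)²*(-190) = -86 + 49*(-190) = -86 - 9310 = -9396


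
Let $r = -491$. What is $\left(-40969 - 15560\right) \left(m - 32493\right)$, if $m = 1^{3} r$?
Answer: $1864552536$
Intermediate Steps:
$m = -491$ ($m = 1^{3} \left(-491\right) = 1 \left(-491\right) = -491$)
$\left(-40969 - 15560\right) \left(m - 32493\right) = \left(-40969 - 15560\right) \left(-491 - 32493\right) = \left(-56529\right) \left(-32984\right) = 1864552536$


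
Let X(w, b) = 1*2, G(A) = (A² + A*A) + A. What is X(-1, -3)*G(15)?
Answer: 930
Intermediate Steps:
G(A) = A + 2*A² (G(A) = (A² + A²) + A = 2*A² + A = A + 2*A²)
X(w, b) = 2
X(-1, -3)*G(15) = 2*(15*(1 + 2*15)) = 2*(15*(1 + 30)) = 2*(15*31) = 2*465 = 930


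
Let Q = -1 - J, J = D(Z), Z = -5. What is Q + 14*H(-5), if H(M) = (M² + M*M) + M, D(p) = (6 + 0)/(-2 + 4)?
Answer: 626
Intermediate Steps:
D(p) = 3 (D(p) = 6/2 = 6*(½) = 3)
J = 3
H(M) = M + 2*M² (H(M) = (M² + M²) + M = 2*M² + M = M + 2*M²)
Q = -4 (Q = -1 - 1*3 = -1 - 3 = -4)
Q + 14*H(-5) = -4 + 14*(-5*(1 + 2*(-5))) = -4 + 14*(-5*(1 - 10)) = -4 + 14*(-5*(-9)) = -4 + 14*45 = -4 + 630 = 626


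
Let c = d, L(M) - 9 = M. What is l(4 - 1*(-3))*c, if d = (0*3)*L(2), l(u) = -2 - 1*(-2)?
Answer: 0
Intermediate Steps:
L(M) = 9 + M
l(u) = 0 (l(u) = -2 + 2 = 0)
d = 0 (d = (0*3)*(9 + 2) = 0*11 = 0)
c = 0
l(4 - 1*(-3))*c = 0*0 = 0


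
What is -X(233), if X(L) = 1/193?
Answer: -1/193 ≈ -0.0051813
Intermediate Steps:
X(L) = 1/193
-X(233) = -1*1/193 = -1/193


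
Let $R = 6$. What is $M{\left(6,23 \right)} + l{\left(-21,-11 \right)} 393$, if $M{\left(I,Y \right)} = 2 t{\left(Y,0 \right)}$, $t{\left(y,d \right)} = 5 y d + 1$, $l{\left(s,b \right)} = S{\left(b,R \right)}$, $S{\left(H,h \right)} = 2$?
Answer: $788$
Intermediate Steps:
$l{\left(s,b \right)} = 2$
$t{\left(y,d \right)} = 1 + 5 d y$ ($t{\left(y,d \right)} = 5 d y + 1 = 1 + 5 d y$)
$M{\left(I,Y \right)} = 2$ ($M{\left(I,Y \right)} = 2 \left(1 + 5 \cdot 0 Y\right) = 2 \left(1 + 0\right) = 2 \cdot 1 = 2$)
$M{\left(6,23 \right)} + l{\left(-21,-11 \right)} 393 = 2 + 2 \cdot 393 = 2 + 786 = 788$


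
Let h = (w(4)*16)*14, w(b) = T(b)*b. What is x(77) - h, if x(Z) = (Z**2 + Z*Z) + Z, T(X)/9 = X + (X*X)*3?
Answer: -407393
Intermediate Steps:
T(X) = 9*X + 27*X**2 (T(X) = 9*(X + (X*X)*3) = 9*(X + X**2*3) = 9*(X + 3*X**2) = 9*X + 27*X**2)
w(b) = 9*b**2*(1 + 3*b) (w(b) = (9*b*(1 + 3*b))*b = 9*b**2*(1 + 3*b))
x(Z) = Z + 2*Z**2 (x(Z) = (Z**2 + Z**2) + Z = 2*Z**2 + Z = Z + 2*Z**2)
h = 419328 (h = ((4**2*(9 + 27*4))*16)*14 = ((16*(9 + 108))*16)*14 = ((16*117)*16)*14 = (1872*16)*14 = 29952*14 = 419328)
x(77) - h = 77*(1 + 2*77) - 1*419328 = 77*(1 + 154) - 419328 = 77*155 - 419328 = 11935 - 419328 = -407393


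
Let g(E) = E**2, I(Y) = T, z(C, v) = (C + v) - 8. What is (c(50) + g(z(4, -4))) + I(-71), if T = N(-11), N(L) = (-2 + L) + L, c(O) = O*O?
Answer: 2540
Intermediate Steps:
c(O) = O**2
N(L) = -2 + 2*L
z(C, v) = -8 + C + v
T = -24 (T = -2 + 2*(-11) = -2 - 22 = -24)
I(Y) = -24
(c(50) + g(z(4, -4))) + I(-71) = (50**2 + (-8 + 4 - 4)**2) - 24 = (2500 + (-8)**2) - 24 = (2500 + 64) - 24 = 2564 - 24 = 2540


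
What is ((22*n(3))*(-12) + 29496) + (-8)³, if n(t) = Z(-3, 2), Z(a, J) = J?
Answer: 28456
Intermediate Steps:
n(t) = 2
((22*n(3))*(-12) + 29496) + (-8)³ = ((22*2)*(-12) + 29496) + (-8)³ = (44*(-12) + 29496) - 512 = (-528 + 29496) - 512 = 28968 - 512 = 28456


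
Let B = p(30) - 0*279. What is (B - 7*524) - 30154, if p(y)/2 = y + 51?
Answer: -33660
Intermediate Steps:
p(y) = 102 + 2*y (p(y) = 2*(y + 51) = 2*(51 + y) = 102 + 2*y)
B = 162 (B = (102 + 2*30) - 0*279 = (102 + 60) - 1*0 = 162 + 0 = 162)
(B - 7*524) - 30154 = (162 - 7*524) - 30154 = (162 - 3668) - 30154 = -3506 - 30154 = -33660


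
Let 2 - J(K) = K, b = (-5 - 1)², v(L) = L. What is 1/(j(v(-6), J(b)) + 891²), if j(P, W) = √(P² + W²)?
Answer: 793881/630247040969 - 2*√298/630247040969 ≈ 1.2596e-6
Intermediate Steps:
b = 36 (b = (-6)² = 36)
J(K) = 2 - K
1/(j(v(-6), J(b)) + 891²) = 1/(√((-6)² + (2 - 1*36)²) + 891²) = 1/(√(36 + (2 - 36)²) + 793881) = 1/(√(36 + (-34)²) + 793881) = 1/(√(36 + 1156) + 793881) = 1/(√1192 + 793881) = 1/(2*√298 + 793881) = 1/(793881 + 2*√298)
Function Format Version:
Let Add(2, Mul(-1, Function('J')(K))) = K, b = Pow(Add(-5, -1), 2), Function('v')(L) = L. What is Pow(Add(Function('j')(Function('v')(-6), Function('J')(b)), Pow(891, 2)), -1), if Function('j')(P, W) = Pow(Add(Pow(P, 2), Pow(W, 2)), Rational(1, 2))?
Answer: Add(Rational(793881, 630247040969), Mul(Rational(-2, 630247040969), Pow(298, Rational(1, 2)))) ≈ 1.2596e-6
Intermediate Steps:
b = 36 (b = Pow(-6, 2) = 36)
Function('J')(K) = Add(2, Mul(-1, K))
Pow(Add(Function('j')(Function('v')(-6), Function('J')(b)), Pow(891, 2)), -1) = Pow(Add(Pow(Add(Pow(-6, 2), Pow(Add(2, Mul(-1, 36)), 2)), Rational(1, 2)), Pow(891, 2)), -1) = Pow(Add(Pow(Add(36, Pow(Add(2, -36), 2)), Rational(1, 2)), 793881), -1) = Pow(Add(Pow(Add(36, Pow(-34, 2)), Rational(1, 2)), 793881), -1) = Pow(Add(Pow(Add(36, 1156), Rational(1, 2)), 793881), -1) = Pow(Add(Pow(1192, Rational(1, 2)), 793881), -1) = Pow(Add(Mul(2, Pow(298, Rational(1, 2))), 793881), -1) = Pow(Add(793881, Mul(2, Pow(298, Rational(1, 2)))), -1)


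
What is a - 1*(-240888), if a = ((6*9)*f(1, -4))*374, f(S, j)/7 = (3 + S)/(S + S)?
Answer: 523632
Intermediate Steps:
f(S, j) = 7*(3 + S)/(2*S) (f(S, j) = 7*((3 + S)/(S + S)) = 7*((3 + S)/((2*S))) = 7*((3 + S)*(1/(2*S))) = 7*((3 + S)/(2*S)) = 7*(3 + S)/(2*S))
a = 282744 (a = ((6*9)*((7/2)*(3 + 1)/1))*374 = (54*((7/2)*1*4))*374 = (54*14)*374 = 756*374 = 282744)
a - 1*(-240888) = 282744 - 1*(-240888) = 282744 + 240888 = 523632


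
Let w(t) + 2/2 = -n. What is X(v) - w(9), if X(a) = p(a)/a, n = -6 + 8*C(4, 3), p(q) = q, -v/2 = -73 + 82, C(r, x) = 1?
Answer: 4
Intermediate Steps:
v = -18 (v = -2*(-73 + 82) = -2*9 = -18)
n = 2 (n = -6 + 8*1 = -6 + 8 = 2)
X(a) = 1 (X(a) = a/a = 1)
w(t) = -3 (w(t) = -1 - 1*2 = -1 - 2 = -3)
X(v) - w(9) = 1 - 1*(-3) = 1 + 3 = 4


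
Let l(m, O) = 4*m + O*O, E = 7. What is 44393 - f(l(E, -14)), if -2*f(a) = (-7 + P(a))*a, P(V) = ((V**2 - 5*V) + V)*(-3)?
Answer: -16514471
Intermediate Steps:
P(V) = -3*V**2 + 12*V (P(V) = (V**2 - 4*V)*(-3) = -3*V**2 + 12*V)
l(m, O) = O**2 + 4*m (l(m, O) = 4*m + O**2 = O**2 + 4*m)
f(a) = -a*(-7 + 3*a*(4 - a))/2 (f(a) = -(-7 + 3*a*(4 - a))*a/2 = -a*(-7 + 3*a*(4 - a))/2)
44393 - f(l(E, -14)) = 44393 - ((-14)**2 + 4*7)*(7 - 12*((-14)**2 + 4*7) + 3*((-14)**2 + 4*7)**2)/2 = 44393 - (196 + 28)*(7 - 12*(196 + 28) + 3*(196 + 28)**2)/2 = 44393 - 224*(7 - 12*224 + 3*224**2)/2 = 44393 - 224*(7 - 2688 + 3*50176)/2 = 44393 - 224*(7 - 2688 + 150528)/2 = 44393 - 224*147847/2 = 44393 - 1*16558864 = 44393 - 16558864 = -16514471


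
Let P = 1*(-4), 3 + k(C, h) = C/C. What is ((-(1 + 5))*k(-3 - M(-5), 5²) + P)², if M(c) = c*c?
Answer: 64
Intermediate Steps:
M(c) = c²
k(C, h) = -2 (k(C, h) = -3 + C/C = -3 + 1 = -2)
P = -4
((-(1 + 5))*k(-3 - M(-5), 5²) + P)² = (-(1 + 5)*(-2) - 4)² = (-1*6*(-2) - 4)² = (-6*(-2) - 4)² = (12 - 4)² = 8² = 64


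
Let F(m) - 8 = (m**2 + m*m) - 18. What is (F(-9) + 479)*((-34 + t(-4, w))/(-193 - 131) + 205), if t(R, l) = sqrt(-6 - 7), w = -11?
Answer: 20966237/162 - 631*I*sqrt(13)/324 ≈ 1.2942e+5 - 7.0219*I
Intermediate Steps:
F(m) = -10 + 2*m**2 (F(m) = 8 + ((m**2 + m*m) - 18) = 8 + ((m**2 + m**2) - 18) = 8 + (2*m**2 - 18) = 8 + (-18 + 2*m**2) = -10 + 2*m**2)
t(R, l) = I*sqrt(13) (t(R, l) = sqrt(-13) = I*sqrt(13))
(F(-9) + 479)*((-34 + t(-4, w))/(-193 - 131) + 205) = ((-10 + 2*(-9)**2) + 479)*((-34 + I*sqrt(13))/(-193 - 131) + 205) = ((-10 + 2*81) + 479)*((-34 + I*sqrt(13))/(-324) + 205) = ((-10 + 162) + 479)*((-34 + I*sqrt(13))*(-1/324) + 205) = (152 + 479)*((17/162 - I*sqrt(13)/324) + 205) = 631*(33227/162 - I*sqrt(13)/324) = 20966237/162 - 631*I*sqrt(13)/324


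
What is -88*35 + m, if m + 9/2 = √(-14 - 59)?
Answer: -6169/2 + I*√73 ≈ -3084.5 + 8.544*I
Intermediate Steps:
m = -9/2 + I*√73 (m = -9/2 + √(-14 - 59) = -9/2 + √(-73) = -9/2 + I*√73 ≈ -4.5 + 8.544*I)
-88*35 + m = -88*35 + (-9/2 + I*√73) = -3080 + (-9/2 + I*√73) = -6169/2 + I*√73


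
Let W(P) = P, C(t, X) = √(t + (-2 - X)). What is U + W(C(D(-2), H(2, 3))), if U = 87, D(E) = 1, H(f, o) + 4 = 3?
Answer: 87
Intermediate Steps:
H(f, o) = -1 (H(f, o) = -4 + 3 = -1)
C(t, X) = √(-2 + t - X)
U + W(C(D(-2), H(2, 3))) = 87 + √(-2 + 1 - 1*(-1)) = 87 + √(-2 + 1 + 1) = 87 + √0 = 87 + 0 = 87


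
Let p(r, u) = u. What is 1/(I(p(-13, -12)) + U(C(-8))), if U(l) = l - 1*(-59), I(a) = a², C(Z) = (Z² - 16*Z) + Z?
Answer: 1/387 ≈ 0.0025840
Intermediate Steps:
C(Z) = Z² - 15*Z
U(l) = 59 + l (U(l) = l + 59 = 59 + l)
1/(I(p(-13, -12)) + U(C(-8))) = 1/((-12)² + (59 - 8*(-15 - 8))) = 1/(144 + (59 - 8*(-23))) = 1/(144 + (59 + 184)) = 1/(144 + 243) = 1/387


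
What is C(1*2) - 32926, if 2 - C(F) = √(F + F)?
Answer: -32926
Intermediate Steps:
C(F) = 2 - √2*√F (C(F) = 2 - √(F + F) = 2 - √(2*F) = 2 - √2*√F)
C(1*2) - 32926 = (2 - √2*√(1*2)) - 32926 = (2 - √2*√2) - 32926 = (2 - 2) - 32926 = 0 - 32926 = -32926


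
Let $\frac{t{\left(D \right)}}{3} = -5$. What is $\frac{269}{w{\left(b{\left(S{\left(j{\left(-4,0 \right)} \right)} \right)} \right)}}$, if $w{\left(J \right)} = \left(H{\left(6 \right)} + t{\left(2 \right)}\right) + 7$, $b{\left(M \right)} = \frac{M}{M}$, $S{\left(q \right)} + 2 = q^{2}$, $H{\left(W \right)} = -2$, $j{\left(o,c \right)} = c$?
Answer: $- \frac{269}{10} \approx -26.9$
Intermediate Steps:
$t{\left(D \right)} = -15$ ($t{\left(D \right)} = 3 \left(-5\right) = -15$)
$S{\left(q \right)} = -2 + q^{2}$
$b{\left(M \right)} = 1$
$w{\left(J \right)} = -10$ ($w{\left(J \right)} = \left(-2 - 15\right) + 7 = -17 + 7 = -10$)
$\frac{269}{w{\left(b{\left(S{\left(j{\left(-4,0 \right)} \right)} \right)} \right)}} = \frac{269}{-10} = 269 \left(- \frac{1}{10}\right) = - \frac{269}{10}$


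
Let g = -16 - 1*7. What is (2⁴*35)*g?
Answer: -12880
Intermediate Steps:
g = -23 (g = -16 - 7 = -23)
(2⁴*35)*g = (2⁴*35)*(-23) = (16*35)*(-23) = 560*(-23) = -12880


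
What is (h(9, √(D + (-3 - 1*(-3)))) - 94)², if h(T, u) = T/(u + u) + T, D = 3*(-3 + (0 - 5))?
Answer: 231173/32 + 255*I*√6/4 ≈ 7224.2 + 156.16*I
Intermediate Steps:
D = -24 (D = 3*(-3 - 5) = 3*(-8) = -24)
h(T, u) = T + T/(2*u) (h(T, u) = T/((2*u)) + T = (1/(2*u))*T + T = T/(2*u) + T = T + T/(2*u))
(h(9, √(D + (-3 - 1*(-3)))) - 94)² = ((9 + (½)*9/√(-24 + (-3 - 1*(-3)))) - 94)² = ((9 + (½)*9/√(-24 + (-3 + 3))) - 94)² = ((9 + (½)*9/√(-24 + 0)) - 94)² = ((9 + (½)*9/√(-24)) - 94)² = ((9 + (½)*9/(2*I*√6)) - 94)² = ((9 + (½)*9*(-I*√6/12)) - 94)² = ((9 - 3*I*√6/8) - 94)² = (-85 - 3*I*√6/8)²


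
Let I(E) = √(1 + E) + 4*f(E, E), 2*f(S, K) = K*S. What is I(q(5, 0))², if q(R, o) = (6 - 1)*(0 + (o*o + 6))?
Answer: (1800 + √31)² ≈ 3.2601e+6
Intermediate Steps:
f(S, K) = K*S/2 (f(S, K) = (K*S)/2 = K*S/2)
q(R, o) = 30 + 5*o² (q(R, o) = 5*(0 + (o² + 6)) = 5*(0 + (6 + o²)) = 5*(6 + o²) = 30 + 5*o²)
I(E) = √(1 + E) + 2*E² (I(E) = √(1 + E) + 4*(E*E/2) = √(1 + E) + 4*(E²/2) = √(1 + E) + 2*E²)
I(q(5, 0))² = (√(1 + (30 + 5*0²)) + 2*(30 + 5*0²)²)² = (√(1 + (30 + 5*0)) + 2*(30 + 5*0)²)² = (√(1 + (30 + 0)) + 2*(30 + 0)²)² = (√(1 + 30) + 2*30²)² = (√31 + 2*900)² = (√31 + 1800)² = (1800 + √31)²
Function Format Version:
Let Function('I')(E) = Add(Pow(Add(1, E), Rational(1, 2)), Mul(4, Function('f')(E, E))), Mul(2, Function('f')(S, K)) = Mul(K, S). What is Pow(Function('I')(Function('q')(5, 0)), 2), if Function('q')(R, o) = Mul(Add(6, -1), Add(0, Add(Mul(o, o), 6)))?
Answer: Pow(Add(1800, Pow(31, Rational(1, 2))), 2) ≈ 3.2601e+6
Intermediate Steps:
Function('f')(S, K) = Mul(Rational(1, 2), K, S) (Function('f')(S, K) = Mul(Rational(1, 2), Mul(K, S)) = Mul(Rational(1, 2), K, S))
Function('q')(R, o) = Add(30, Mul(5, Pow(o, 2))) (Function('q')(R, o) = Mul(5, Add(0, Add(Pow(o, 2), 6))) = Mul(5, Add(0, Add(6, Pow(o, 2)))) = Mul(5, Add(6, Pow(o, 2))) = Add(30, Mul(5, Pow(o, 2))))
Function('I')(E) = Add(Pow(Add(1, E), Rational(1, 2)), Mul(2, Pow(E, 2))) (Function('I')(E) = Add(Pow(Add(1, E), Rational(1, 2)), Mul(4, Mul(Rational(1, 2), E, E))) = Add(Pow(Add(1, E), Rational(1, 2)), Mul(4, Mul(Rational(1, 2), Pow(E, 2)))) = Add(Pow(Add(1, E), Rational(1, 2)), Mul(2, Pow(E, 2))))
Pow(Function('I')(Function('q')(5, 0)), 2) = Pow(Add(Pow(Add(1, Add(30, Mul(5, Pow(0, 2)))), Rational(1, 2)), Mul(2, Pow(Add(30, Mul(5, Pow(0, 2))), 2))), 2) = Pow(Add(Pow(Add(1, Add(30, Mul(5, 0))), Rational(1, 2)), Mul(2, Pow(Add(30, Mul(5, 0)), 2))), 2) = Pow(Add(Pow(Add(1, Add(30, 0)), Rational(1, 2)), Mul(2, Pow(Add(30, 0), 2))), 2) = Pow(Add(Pow(Add(1, 30), Rational(1, 2)), Mul(2, Pow(30, 2))), 2) = Pow(Add(Pow(31, Rational(1, 2)), Mul(2, 900)), 2) = Pow(Add(Pow(31, Rational(1, 2)), 1800), 2) = Pow(Add(1800, Pow(31, Rational(1, 2))), 2)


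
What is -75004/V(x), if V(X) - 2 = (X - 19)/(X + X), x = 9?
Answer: -675036/13 ≈ -51926.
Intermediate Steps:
V(X) = 2 + (-19 + X)/(2*X) (V(X) = 2 + (X - 19)/(X + X) = 2 + (-19 + X)/((2*X)) = 2 + (-19 + X)*(1/(2*X)) = 2 + (-19 + X)/(2*X))
-75004/V(x) = -75004*18/(-19 + 5*9) = -75004*18/(-19 + 45) = -75004/((1/2)*(1/9)*26) = -75004/13/9 = -75004*9/13 = -675036/13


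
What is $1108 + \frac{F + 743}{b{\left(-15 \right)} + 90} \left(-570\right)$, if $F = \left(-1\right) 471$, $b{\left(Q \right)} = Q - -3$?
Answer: $- \frac{11436}{13} \approx -879.69$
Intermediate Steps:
$b{\left(Q \right)} = 3 + Q$ ($b{\left(Q \right)} = Q + 3 = 3 + Q$)
$F = -471$
$1108 + \frac{F + 743}{b{\left(-15 \right)} + 90} \left(-570\right) = 1108 + \frac{-471 + 743}{\left(3 - 15\right) + 90} \left(-570\right) = 1108 + \frac{272}{-12 + 90} \left(-570\right) = 1108 + \frac{272}{78} \left(-570\right) = 1108 + 272 \cdot \frac{1}{78} \left(-570\right) = 1108 + \frac{136}{39} \left(-570\right) = 1108 - \frac{25840}{13} = - \frac{11436}{13}$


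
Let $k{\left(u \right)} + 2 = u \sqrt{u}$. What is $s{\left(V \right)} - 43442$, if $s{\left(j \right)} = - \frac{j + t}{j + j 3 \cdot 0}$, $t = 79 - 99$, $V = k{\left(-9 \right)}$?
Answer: $- \frac{31843759}{733} + \frac{540 i}{733} \approx -43443.0 + 0.7367 i$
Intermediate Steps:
$k{\left(u \right)} = -2 + u^{\frac{3}{2}}$ ($k{\left(u \right)} = -2 + u \sqrt{u} = -2 + u^{\frac{3}{2}}$)
$V = -2 - 27 i$ ($V = -2 + \left(-9\right)^{\frac{3}{2}} = -2 - 27 i \approx -2.0 - 27.0 i$)
$t = -20$
$s{\left(j \right)} = - \frac{-20 + j}{j}$ ($s{\left(j \right)} = - \frac{j - 20}{j + j 3 \cdot 0} = - \frac{-20 + j}{j + 3 j 0} = - \frac{-20 + j}{j + 0} = - \frac{-20 + j}{j}$)
$s{\left(V \right)} - 43442 = \frac{20 - \left(-2 - 27 i\right)}{-2 - 27 i} - 43442 = \frac{-2 + 27 i}{733} \left(20 + \left(2 + 27 i\right)\right) - 43442 = \frac{-2 + 27 i}{733} \left(22 + 27 i\right) - 43442 = \frac{\left(-2 + 27 i\right) \left(22 + 27 i\right)}{733} - 43442 = -43442 + \frac{\left(-2 + 27 i\right) \left(22 + 27 i\right)}{733}$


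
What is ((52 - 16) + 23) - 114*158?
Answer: -17953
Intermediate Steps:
((52 - 16) + 23) - 114*158 = (36 + 23) - 18012 = 59 - 18012 = -17953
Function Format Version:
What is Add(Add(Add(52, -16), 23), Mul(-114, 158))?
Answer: -17953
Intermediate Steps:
Add(Add(Add(52, -16), 23), Mul(-114, 158)) = Add(Add(36, 23), -18012) = Add(59, -18012) = -17953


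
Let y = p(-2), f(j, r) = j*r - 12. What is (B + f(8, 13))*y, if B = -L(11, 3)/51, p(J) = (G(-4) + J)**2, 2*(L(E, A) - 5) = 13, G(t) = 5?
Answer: 28083/34 ≈ 825.97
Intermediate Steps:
f(j, r) = -12 + j*r
L(E, A) = 23/2 (L(E, A) = 5 + (1/2)*13 = 5 + 13/2 = 23/2)
p(J) = (5 + J)**2
y = 9 (y = (5 - 2)**2 = 3**2 = 9)
B = -23/102 (B = -23/(2*51) = -1*23/102 = -23/102 ≈ -0.22549)
(B + f(8, 13))*y = (-23/102 + (-12 + 8*13))*9 = (-23/102 + (-12 + 104))*9 = (-23/102 + 92)*9 = (9361/102)*9 = 28083/34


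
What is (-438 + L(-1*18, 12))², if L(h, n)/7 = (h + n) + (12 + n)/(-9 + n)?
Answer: 179776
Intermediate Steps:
L(h, n) = 7*h + 7*n + 7*(12 + n)/(-9 + n) (L(h, n) = 7*((h + n) + (12 + n)/(-9 + n)) = 7*(h + n + (12 + n)/(-9 + n)) = 7*h + 7*n + 7*(12 + n)/(-9 + n))
(-438 + L(-1*18, 12))² = (-438 + 7*(12 + 12² - (-9)*18 - 8*12 - 1*18*12)/(-9 + 12))² = (-438 + 7*(12 + 144 - 9*(-18) - 96 - 18*12)/3)² = (-438 + 7*(⅓)*(12 + 144 + 162 - 96 - 216))² = (-438 + 7*(⅓)*6)² = (-438 + 14)² = (-424)² = 179776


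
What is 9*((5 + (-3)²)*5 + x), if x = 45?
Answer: 1035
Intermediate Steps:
9*((5 + (-3)²)*5 + x) = 9*((5 + (-3)²)*5 + 45) = 9*((5 + 9)*5 + 45) = 9*(14*5 + 45) = 9*(70 + 45) = 9*115 = 1035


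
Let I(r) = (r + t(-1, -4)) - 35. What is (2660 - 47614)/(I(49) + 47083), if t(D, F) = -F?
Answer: -2366/2479 ≈ -0.95442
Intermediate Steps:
I(r) = -31 + r (I(r) = (r - 1*(-4)) - 35 = (r + 4) - 35 = (4 + r) - 35 = -31 + r)
(2660 - 47614)/(I(49) + 47083) = (2660 - 47614)/((-31 + 49) + 47083) = -44954/(18 + 47083) = -44954/47101 = -44954*1/47101 = -2366/2479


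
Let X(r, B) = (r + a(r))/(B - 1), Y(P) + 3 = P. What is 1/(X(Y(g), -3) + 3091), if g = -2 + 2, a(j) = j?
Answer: 2/6185 ≈ 0.00032336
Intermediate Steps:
g = 0
Y(P) = -3 + P
X(r, B) = 2*r/(-1 + B) (X(r, B) = (r + r)/(B - 1) = (2*r)/(-1 + B) = 2*r/(-1 + B))
1/(X(Y(g), -3) + 3091) = 1/(2*(-3 + 0)/(-1 - 3) + 3091) = 1/(2*(-3)/(-4) + 3091) = 1/(2*(-3)*(-¼) + 3091) = 1/(3/2 + 3091) = 1/(6185/2) = 2/6185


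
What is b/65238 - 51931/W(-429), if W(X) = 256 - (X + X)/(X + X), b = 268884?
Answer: -553218193/2772615 ≈ -199.53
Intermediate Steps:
W(X) = 255 (W(X) = 256 - 2*X/(2*X) = 256 - 2*X*1/(2*X) = 256 - 1*1 = 256 - 1 = 255)
b/65238 - 51931/W(-429) = 268884/65238 - 51931/255 = 268884*(1/65238) - 51931*1/255 = 44814/10873 - 51931/255 = -553218193/2772615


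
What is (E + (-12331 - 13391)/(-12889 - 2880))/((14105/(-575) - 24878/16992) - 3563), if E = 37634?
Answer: -82835721840960/7899348137707 ≈ -10.486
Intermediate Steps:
(E + (-12331 - 13391)/(-12889 - 2880))/((14105/(-575) - 24878/16992) - 3563) = (37634 + (-12331 - 13391)/(-12889 - 2880))/((14105/(-575) - 24878/16992) - 3563) = (37634 - 25722/(-15769))/((14105*(-1/575) - 24878*1/16992) - 3563) = (37634 - 25722*(-1/15769))/((-2821/115 - 12439/8496) - 3563) = (37634 + 25722/15769)/(-25397701/977040 - 3563) = 593476268/(15769*(-3506591221/977040)) = (593476268/15769)*(-977040/3506591221) = -82835721840960/7899348137707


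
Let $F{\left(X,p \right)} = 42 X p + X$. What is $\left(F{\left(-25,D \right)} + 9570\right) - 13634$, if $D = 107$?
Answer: $-116439$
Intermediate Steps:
$F{\left(X,p \right)} = X + 42 X p$ ($F{\left(X,p \right)} = 42 X p + X = X + 42 X p$)
$\left(F{\left(-25,D \right)} + 9570\right) - 13634 = \left(- 25 \left(1 + 42 \cdot 107\right) + 9570\right) - 13634 = \left(- 25 \left(1 + 4494\right) + 9570\right) - 13634 = \left(\left(-25\right) 4495 + 9570\right) - 13634 = \left(-112375 + 9570\right) - 13634 = -102805 - 13634 = -116439$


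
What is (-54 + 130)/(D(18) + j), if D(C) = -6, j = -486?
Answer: -19/123 ≈ -0.15447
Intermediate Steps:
(-54 + 130)/(D(18) + j) = (-54 + 130)/(-6 - 486) = 76/(-492) = 76*(-1/492) = -19/123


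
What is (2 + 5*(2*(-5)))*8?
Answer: -384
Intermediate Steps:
(2 + 5*(2*(-5)))*8 = (2 + 5*(-10))*8 = (2 - 50)*8 = -48*8 = -384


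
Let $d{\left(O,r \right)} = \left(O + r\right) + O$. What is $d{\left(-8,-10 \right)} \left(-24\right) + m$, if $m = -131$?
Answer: $493$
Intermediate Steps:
$d{\left(O,r \right)} = r + 2 O$
$d{\left(-8,-10 \right)} \left(-24\right) + m = \left(-10 + 2 \left(-8\right)\right) \left(-24\right) - 131 = \left(-10 - 16\right) \left(-24\right) - 131 = \left(-26\right) \left(-24\right) - 131 = 624 - 131 = 493$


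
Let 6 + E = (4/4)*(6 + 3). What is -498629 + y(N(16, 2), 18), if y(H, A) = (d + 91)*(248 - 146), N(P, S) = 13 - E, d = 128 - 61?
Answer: -482513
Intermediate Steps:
d = 67
E = 3 (E = -6 + (4/4)*(6 + 3) = -6 + (4*(¼))*9 = -6 + 1*9 = -6 + 9 = 3)
N(P, S) = 10 (N(P, S) = 13 - 1*3 = 13 - 3 = 10)
y(H, A) = 16116 (y(H, A) = (67 + 91)*(248 - 146) = 158*102 = 16116)
-498629 + y(N(16, 2), 18) = -498629 + 16116 = -482513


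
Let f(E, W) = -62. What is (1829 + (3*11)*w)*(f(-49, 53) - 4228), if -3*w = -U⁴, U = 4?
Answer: -19927050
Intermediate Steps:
w = 256/3 (w = -(-1)*4⁴/3 = -(-1)*256/3 = -⅓*(-256) = 256/3 ≈ 85.333)
(1829 + (3*11)*w)*(f(-49, 53) - 4228) = (1829 + (3*11)*(256/3))*(-62 - 4228) = (1829 + 33*(256/3))*(-4290) = (1829 + 2816)*(-4290) = 4645*(-4290) = -19927050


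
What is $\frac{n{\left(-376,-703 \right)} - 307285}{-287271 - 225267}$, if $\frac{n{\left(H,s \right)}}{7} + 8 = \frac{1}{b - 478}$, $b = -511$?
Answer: $\frac{151980128}{253450041} \approx 0.59965$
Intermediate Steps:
$n{\left(H,s \right)} = - \frac{55391}{989}$ ($n{\left(H,s \right)} = -56 + \frac{7}{-511 - 478} = -56 + \frac{7}{-989} = -56 + 7 \left(- \frac{1}{989}\right) = -56 - \frac{7}{989} = - \frac{55391}{989}$)
$\frac{n{\left(-376,-703 \right)} - 307285}{-287271 - 225267} = \frac{- \frac{55391}{989} - 307285}{-287271 - 225267} = - \frac{303960256}{989 \left(-512538\right)} = \left(- \frac{303960256}{989}\right) \left(- \frac{1}{512538}\right) = \frac{151980128}{253450041}$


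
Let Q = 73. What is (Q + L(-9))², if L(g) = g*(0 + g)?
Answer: 23716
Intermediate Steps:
L(g) = g² (L(g) = g*g = g²)
(Q + L(-9))² = (73 + (-9)²)² = (73 + 81)² = 154² = 23716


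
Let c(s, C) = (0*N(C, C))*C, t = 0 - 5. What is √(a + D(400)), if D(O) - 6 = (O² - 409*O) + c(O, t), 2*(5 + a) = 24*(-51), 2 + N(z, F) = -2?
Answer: I*√4211 ≈ 64.892*I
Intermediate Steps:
N(z, F) = -4 (N(z, F) = -2 - 2 = -4)
a = -617 (a = -5 + (24*(-51))/2 = -5 + (½)*(-1224) = -5 - 612 = -617)
t = -5
c(s, C) = 0 (c(s, C) = (0*(-4))*C = 0*C = 0)
D(O) = 6 + O² - 409*O (D(O) = 6 + ((O² - 409*O) + 0) = 6 + (O² - 409*O) = 6 + O² - 409*O)
√(a + D(400)) = √(-617 + (6 + 400² - 409*400)) = √(-617 + (6 + 160000 - 163600)) = √(-617 - 3594) = √(-4211) = I*√4211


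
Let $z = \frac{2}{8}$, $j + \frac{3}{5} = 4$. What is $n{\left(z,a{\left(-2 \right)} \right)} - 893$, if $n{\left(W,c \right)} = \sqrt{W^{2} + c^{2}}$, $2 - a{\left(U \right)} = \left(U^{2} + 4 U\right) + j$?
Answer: $-893 + \frac{\sqrt{2729}}{20} \approx -890.39$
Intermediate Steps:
$j = \frac{17}{5}$ ($j = - \frac{3}{5} + 4 = \frac{17}{5} \approx 3.4$)
$z = \frac{1}{4}$ ($z = 2 \cdot \frac{1}{8} = \frac{1}{4} \approx 0.25$)
$a{\left(U \right)} = - \frac{7}{5} - U^{2} - 4 U$ ($a{\left(U \right)} = 2 - \left(\left(U^{2} + 4 U\right) + \frac{17}{5}\right) = 2 - \left(\frac{17}{5} + U^{2} + 4 U\right) = - \frac{7}{5} - U^{2} - 4 U$)
$n{\left(z,a{\left(-2 \right)} \right)} - 893 = \sqrt{\left(\frac{1}{4}\right)^{2} + \left(- \frac{7}{5} - \left(-2\right)^{2} - -8\right)^{2}} - 893 = \sqrt{\frac{1}{16} + \left(- \frac{7}{5} - 4 + 8\right)^{2}} - 893 = \sqrt{\frac{1}{16} + \left(\frac{13}{5}\right)^{2}} - 893 = \sqrt{\frac{1}{16} + \frac{169}{25}} - 893 = \sqrt{\frac{2729}{400}} - 893 = \frac{\sqrt{2729}}{20} - 893 = -893 + \frac{\sqrt{2729}}{20}$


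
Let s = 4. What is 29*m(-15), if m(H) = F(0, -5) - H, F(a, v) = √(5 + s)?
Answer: 522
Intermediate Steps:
F(a, v) = 3 (F(a, v) = √(5 + 4) = √9 = 3)
m(H) = 3 - H
29*m(-15) = 29*(3 - 1*(-15)) = 29*(3 + 15) = 29*18 = 522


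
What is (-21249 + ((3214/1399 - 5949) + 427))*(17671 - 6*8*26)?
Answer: -615031742545/1399 ≈ -4.3962e+8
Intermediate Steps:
(-21249 + ((3214/1399 - 5949) + 427))*(17671 - 6*8*26) = (-21249 + ((3214*(1/1399) - 5949) + 427))*(17671 - 48*26) = (-21249 + ((3214/1399 - 5949) + 427))*(17671 - 1248) = (-21249 + (-8319437/1399 + 427))*16423 = (-21249 - 7722064/1399)*16423 = -37449415/1399*16423 = -615031742545/1399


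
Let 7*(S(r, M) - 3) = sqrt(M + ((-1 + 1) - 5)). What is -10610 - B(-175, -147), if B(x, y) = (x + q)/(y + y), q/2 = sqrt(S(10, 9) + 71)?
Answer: -445645/42 + 2*sqrt(910)/1029 ≈ -10611.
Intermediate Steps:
S(r, M) = 3 + sqrt(-5 + M)/7 (S(r, M) = 3 + sqrt(M + ((-1 + 1) - 5))/7 = 3 + sqrt(M + (0 - 5))/7 = 3 + sqrt(M - 5)/7 = 3 + sqrt(-5 + M)/7)
q = 4*sqrt(910)/7 (q = 2*sqrt((3 + sqrt(-5 + 9)/7) + 71) = 2*sqrt((3 + sqrt(4)/7) + 71) = 2*sqrt((3 + (1/7)*2) + 71) = 2*sqrt((3 + 2/7) + 71) = 2*sqrt(23/7 + 71) = 2*sqrt(520/7) = 2*(2*sqrt(910)/7) = 4*sqrt(910)/7 ≈ 17.238)
B(x, y) = (x + 4*sqrt(910)/7)/(2*y) (B(x, y) = (x + 4*sqrt(910)/7)/(y + y) = (x + 4*sqrt(910)/7)/((2*y)) = (x + 4*sqrt(910)/7)*(1/(2*y)) = (x + 4*sqrt(910)/7)/(2*y))
-10610 - B(-175, -147) = -10610 - (4*sqrt(910) + 7*(-175))/(14*(-147)) = -10610 - (-1)*(4*sqrt(910) - 1225)/(14*147) = -10610 - (-1)*(-1225 + 4*sqrt(910))/(14*147) = -10610 - (25/42 - 2*sqrt(910)/1029) = -10610 + (-25/42 + 2*sqrt(910)/1029) = -445645/42 + 2*sqrt(910)/1029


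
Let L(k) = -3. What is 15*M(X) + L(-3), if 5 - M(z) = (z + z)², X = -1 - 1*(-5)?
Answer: -888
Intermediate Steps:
X = 4 (X = -1 + 5 = 4)
M(z) = 5 - 4*z² (M(z) = 5 - (z + z)² = 5 - (2*z)² = 5 - 4*z²)
15*M(X) + L(-3) = 15*(5 - 4*4²) - 3 = 15*(5 - 4*16) - 3 = 15*(5 - 64) - 3 = 15*(-59) - 3 = -885 - 3 = -888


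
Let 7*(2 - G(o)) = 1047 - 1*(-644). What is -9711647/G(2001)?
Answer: 67981529/1677 ≈ 40538.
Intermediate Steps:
G(o) = -1677/7 (G(o) = 2 - (1047 - 1*(-644))/7 = 2 - (1047 + 644)/7 = 2 - ⅐*1691 = 2 - 1691/7 = -1677/7)
-9711647/G(2001) = -9711647/(-1677/7) = -9711647*(-7/1677) = 67981529/1677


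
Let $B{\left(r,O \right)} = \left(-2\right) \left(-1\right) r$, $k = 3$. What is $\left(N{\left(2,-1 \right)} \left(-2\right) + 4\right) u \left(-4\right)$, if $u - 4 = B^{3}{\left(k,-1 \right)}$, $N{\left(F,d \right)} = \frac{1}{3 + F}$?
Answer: $-3168$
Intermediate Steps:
$B{\left(r,O \right)} = 2 r$
$u = 220$ ($u = 4 + \left(2 \cdot 3\right)^{3} = 4 + 6^{3} = 4 + 216 = 220$)
$\left(N{\left(2,-1 \right)} \left(-2\right) + 4\right) u \left(-4\right) = \left(\frac{1}{3 + 2} \left(-2\right) + 4\right) 220 \left(-4\right) = \left(\frac{1}{5} \left(-2\right) + 4\right) 220 \left(-4\right) = \left(- \frac{2}{5} + 4\right) 220 \left(-4\right) = \frac{18}{5} \cdot 220 \left(-4\right) = 792 \left(-4\right) = -3168$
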